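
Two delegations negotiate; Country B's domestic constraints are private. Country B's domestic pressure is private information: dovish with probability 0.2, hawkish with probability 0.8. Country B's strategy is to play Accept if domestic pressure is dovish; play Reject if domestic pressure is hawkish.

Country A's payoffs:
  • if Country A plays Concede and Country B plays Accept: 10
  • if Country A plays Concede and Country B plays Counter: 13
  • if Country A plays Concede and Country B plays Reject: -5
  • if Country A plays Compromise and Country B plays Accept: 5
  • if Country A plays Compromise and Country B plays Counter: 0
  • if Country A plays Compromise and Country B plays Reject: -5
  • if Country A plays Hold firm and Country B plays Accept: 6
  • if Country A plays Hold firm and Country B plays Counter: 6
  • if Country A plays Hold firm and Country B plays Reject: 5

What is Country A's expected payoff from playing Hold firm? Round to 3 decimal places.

5.200

E[Hold firm] = 0.2·6 + 0.8·5 = 1.2 + 4 = 5.2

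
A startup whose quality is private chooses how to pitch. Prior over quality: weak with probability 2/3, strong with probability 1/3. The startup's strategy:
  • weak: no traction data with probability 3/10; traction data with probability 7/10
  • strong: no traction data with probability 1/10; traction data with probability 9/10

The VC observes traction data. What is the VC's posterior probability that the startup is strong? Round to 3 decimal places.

0.391

P(traction data) = (2/3)·(7/10) + (1/3)·(9/10) = 23/30
P(strong | traction data) = ((1/3)·(9/10)) / (23/30) = (3/10) / (23/30) = 9/23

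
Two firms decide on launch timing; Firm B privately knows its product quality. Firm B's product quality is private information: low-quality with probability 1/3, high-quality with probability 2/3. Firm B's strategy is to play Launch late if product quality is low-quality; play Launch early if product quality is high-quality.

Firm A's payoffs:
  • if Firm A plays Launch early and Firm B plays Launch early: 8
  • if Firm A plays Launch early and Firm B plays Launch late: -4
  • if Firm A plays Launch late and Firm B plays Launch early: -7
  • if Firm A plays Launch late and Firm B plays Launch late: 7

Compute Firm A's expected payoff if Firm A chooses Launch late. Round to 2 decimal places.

-2.33

Take the expectation over Firm B's product quality, weighting each type's action by its prior probability.
E[Launch late] = 1/3·7 + 2/3·(-7) = 7/3 + (-14/3) = -7/3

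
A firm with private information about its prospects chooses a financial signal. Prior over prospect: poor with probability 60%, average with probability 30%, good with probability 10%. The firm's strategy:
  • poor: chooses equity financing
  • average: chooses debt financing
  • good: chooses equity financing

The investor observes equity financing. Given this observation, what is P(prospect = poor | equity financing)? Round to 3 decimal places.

P(equity financing) = 0.6·1 + 0.3·0 + 0.1·1 = 0.7
P(poor | equity financing) = (0.6·1) / 0.7 = 0.6 / 0.7 = 0.857143

0.857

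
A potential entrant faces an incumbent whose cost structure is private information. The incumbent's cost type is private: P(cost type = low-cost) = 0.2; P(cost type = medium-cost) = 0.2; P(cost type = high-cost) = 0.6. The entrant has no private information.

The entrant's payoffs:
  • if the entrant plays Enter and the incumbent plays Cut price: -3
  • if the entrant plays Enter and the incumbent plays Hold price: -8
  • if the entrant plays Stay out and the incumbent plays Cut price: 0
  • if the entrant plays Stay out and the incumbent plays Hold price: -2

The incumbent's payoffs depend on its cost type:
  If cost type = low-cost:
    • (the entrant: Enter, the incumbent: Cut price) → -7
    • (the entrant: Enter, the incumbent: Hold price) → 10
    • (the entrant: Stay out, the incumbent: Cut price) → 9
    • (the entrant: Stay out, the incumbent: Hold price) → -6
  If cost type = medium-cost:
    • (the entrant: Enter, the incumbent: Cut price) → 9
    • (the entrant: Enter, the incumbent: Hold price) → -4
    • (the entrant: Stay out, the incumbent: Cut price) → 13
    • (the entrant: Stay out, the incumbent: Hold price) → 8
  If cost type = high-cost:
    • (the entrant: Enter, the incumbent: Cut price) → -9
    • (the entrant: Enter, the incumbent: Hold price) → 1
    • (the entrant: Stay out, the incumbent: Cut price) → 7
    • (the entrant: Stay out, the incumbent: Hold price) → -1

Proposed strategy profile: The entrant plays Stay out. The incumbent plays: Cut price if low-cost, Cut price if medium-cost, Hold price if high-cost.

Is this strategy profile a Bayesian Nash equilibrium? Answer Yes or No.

No

A profile is a BNE iff every type of every player is best-responding given beliefs about the other side.
The entrant plays Stay out: E[Stay out] = 0.2·(0) + 0.2·(0) + 0.6·(-2) = -1.2; E[Enter] = -6. Best-responding. ✓
The incumbent (cost type low-cost), facing Stay out: Cut price gives 9, Hold price gives -6. Proposed Cut price is best. ✓
The incumbent (cost type medium-cost), facing Stay out: Cut price gives 13, Hold price gives 8. Proposed Cut price is best. ✓
The incumbent (cost type high-cost), facing Stay out: Cut price gives 7, Hold price gives -1. Proposed Hold price is not best — profitable deviation exists. ✗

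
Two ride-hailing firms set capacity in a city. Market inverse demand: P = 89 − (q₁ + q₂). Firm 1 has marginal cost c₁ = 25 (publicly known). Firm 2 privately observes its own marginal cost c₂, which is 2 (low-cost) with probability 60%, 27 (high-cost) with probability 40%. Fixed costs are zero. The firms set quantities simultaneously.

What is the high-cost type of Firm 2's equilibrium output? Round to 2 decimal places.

Type-c best response for Firm 2: q₂(c) = (89 − c)/2 − q₁/2.
Firm 1 maximizes expected profit; its first-order condition is 89 − 2q₁ − E[q₂] − 25 = 0.
Substituting E[q₂] and solving: E[c₂] = 12, so q₁ = (89 − 2·25 + 12)/3 = 17.
q₂(high-cost) = (89 − 27 − 17)/2 = 22.5.

22.50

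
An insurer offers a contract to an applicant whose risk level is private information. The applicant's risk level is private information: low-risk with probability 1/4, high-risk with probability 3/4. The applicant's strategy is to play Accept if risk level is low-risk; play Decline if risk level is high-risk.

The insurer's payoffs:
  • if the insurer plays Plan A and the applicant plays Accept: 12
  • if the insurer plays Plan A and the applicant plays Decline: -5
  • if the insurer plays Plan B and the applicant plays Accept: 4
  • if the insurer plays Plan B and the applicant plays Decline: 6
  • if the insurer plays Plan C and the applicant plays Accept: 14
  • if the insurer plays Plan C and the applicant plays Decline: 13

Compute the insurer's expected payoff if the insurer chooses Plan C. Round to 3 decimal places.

Take the expectation over the applicant's risk level, weighting each type's action by its prior probability.
E[Plan C] = 1/4·14 + 3/4·13 = 7/2 + 39/4 = 53/4

13.250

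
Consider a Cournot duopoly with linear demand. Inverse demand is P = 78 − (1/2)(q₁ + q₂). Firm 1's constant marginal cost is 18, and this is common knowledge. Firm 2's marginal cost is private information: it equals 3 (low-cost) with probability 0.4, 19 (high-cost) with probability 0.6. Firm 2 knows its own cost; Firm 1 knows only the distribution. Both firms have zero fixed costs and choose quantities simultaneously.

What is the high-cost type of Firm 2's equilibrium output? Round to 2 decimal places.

40.80

Firm 2 with cost c maximizes (78 − (1/2)(q₁+q₂) − c)·q₂, giving q₂(c) = (78 − c − (1/2)q₁).
E[c₂] = 0.4·3 + 0.6·19 = 12.6
Firm 1's FOC against E[q₂] yields q₁ = (78 − 2·18 + E[c₂])/(3/2) = (78 − 36 + 12.6)/(3/2) = 36.4.
q₂(high-cost) = (78 − 19 − (1/2)·36.4) = 40.8.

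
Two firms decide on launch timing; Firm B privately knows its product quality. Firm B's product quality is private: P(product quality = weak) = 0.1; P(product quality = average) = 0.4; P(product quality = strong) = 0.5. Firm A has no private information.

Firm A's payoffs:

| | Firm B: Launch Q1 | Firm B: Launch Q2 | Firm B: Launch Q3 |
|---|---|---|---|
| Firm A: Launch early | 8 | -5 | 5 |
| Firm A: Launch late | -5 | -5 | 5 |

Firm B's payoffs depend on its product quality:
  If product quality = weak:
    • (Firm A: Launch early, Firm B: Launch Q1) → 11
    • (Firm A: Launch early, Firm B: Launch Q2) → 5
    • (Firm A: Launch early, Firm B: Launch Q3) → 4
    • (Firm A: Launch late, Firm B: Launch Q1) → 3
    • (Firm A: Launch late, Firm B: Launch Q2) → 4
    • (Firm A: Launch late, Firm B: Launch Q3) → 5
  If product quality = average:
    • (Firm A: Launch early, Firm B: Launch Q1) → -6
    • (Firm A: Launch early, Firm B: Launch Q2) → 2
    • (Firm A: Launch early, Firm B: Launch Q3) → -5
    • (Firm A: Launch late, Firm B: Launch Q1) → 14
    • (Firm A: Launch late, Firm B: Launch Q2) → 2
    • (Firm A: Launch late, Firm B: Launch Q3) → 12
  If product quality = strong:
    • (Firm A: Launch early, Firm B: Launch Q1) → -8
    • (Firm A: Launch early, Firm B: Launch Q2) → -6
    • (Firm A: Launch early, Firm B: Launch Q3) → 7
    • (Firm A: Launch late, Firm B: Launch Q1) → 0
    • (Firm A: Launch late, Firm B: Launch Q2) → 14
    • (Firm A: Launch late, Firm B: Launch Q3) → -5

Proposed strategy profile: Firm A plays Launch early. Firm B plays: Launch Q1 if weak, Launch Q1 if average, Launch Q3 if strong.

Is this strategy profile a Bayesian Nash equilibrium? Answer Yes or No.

Firm A plays Launch early: E[Launch early] = 0.1·(8) + 0.4·(8) + 0.5·(5) = 6.5; E[Launch late] = 0. Best-responding. ✓
Firm B (product quality weak), facing Launch early: Launch Q1 gives 11, Launch Q2 gives 5, Launch Q3 gives 4. Proposed Launch Q1 is best. ✓
Firm B (product quality average), facing Launch early: Launch Q1 gives -6, Launch Q2 gives 2, Launch Q3 gives -5. Proposed Launch Q1 is not best — profitable deviation exists. ✗
Firm B (product quality strong), facing Launch early: Launch Q1 gives -8, Launch Q2 gives -6, Launch Q3 gives 7. Proposed Launch Q3 is best. ✓

No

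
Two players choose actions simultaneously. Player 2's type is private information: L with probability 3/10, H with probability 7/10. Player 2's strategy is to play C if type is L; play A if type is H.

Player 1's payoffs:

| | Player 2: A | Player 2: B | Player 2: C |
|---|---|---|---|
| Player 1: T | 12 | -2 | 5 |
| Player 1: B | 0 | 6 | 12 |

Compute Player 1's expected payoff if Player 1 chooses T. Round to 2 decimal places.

9.90

E[T] = 3/10·5 + 7/10·12 = 3/2 + 42/5 = 99/10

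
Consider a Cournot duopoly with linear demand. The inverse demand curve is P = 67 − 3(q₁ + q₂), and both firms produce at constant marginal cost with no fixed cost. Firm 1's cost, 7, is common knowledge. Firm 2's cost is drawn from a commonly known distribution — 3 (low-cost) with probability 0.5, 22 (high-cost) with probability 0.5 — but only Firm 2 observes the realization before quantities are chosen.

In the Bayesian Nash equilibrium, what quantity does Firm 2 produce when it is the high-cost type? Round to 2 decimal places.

Firm 2 with cost c maximizes (67 − 3(q₁+q₂) − c)·q₂, giving q₂(c) = (67 − c − 3q₁)/6.
E[c₂] = 0.5·3 + 0.5·22 = 12.5
Firm 1's FOC against E[q₂] yields q₁ = (67 − 2·7 + E[c₂])/9 = (67 − 14 + 12.5)/9 = 7.27778.
q₂(high-cost) = (67 − 22 − 3·7.27778)/6 = 3.86111.

3.86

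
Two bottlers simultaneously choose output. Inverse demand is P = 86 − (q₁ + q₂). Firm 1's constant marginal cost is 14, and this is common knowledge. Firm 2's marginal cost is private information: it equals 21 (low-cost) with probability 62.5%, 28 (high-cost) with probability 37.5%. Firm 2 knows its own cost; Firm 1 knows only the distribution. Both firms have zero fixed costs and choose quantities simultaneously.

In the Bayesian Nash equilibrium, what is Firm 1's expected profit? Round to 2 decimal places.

740.29

Type-c best response for Firm 2: q₂(c) = (86 − c)/2 − q₁/2.
Firm 1 maximizes expected profit; its first-order condition is 86 − 2q₁ − E[q₂] − 14 = 0.
Substituting E[q₂] and solving: E[c₂] = 23.625, so q₁ = (86 − 2·14 + 23.625)/3 = 27.2083.
E[P] = 86 − (q₁ + E[q₂]) = 41.2083; Firm 1's expected profit = (E[P] − 14)·q₁ = (41.2083 − 14)·27.2083 = 740.293.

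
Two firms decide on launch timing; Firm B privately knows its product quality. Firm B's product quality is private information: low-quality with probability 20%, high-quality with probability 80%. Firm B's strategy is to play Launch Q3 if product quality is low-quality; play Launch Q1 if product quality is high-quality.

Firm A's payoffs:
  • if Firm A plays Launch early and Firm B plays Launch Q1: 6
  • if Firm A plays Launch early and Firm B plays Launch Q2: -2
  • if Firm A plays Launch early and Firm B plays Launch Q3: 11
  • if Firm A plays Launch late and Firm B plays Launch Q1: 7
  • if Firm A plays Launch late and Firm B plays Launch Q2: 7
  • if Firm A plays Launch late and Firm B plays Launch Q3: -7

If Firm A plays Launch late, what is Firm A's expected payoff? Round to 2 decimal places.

Take the expectation over Firm B's product quality, weighting each type's action by its prior probability.
E[Launch late] = 0.2·(-7) + 0.8·7 = (-1.4) + 5.6 = 4.2

4.20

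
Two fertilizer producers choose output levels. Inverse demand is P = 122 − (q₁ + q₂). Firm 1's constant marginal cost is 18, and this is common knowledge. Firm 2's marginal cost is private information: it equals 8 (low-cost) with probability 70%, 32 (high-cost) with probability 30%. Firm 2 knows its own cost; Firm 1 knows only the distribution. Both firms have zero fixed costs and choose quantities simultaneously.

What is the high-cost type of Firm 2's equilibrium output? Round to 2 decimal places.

Type-c best response for Firm 2: q₂(c) = (122 − c)/2 − q₁/2.
Firm 1 maximizes expected profit; its first-order condition is 122 − 2q₁ − E[q₂] − 18 = 0.
Substituting E[q₂] and solving: E[c₂] = 15.2, so q₁ = (122 − 2·18 + 15.2)/3 = 33.7333.
q₂(high-cost) = (122 − 32 − 33.7333)/2 = 28.1333.

28.13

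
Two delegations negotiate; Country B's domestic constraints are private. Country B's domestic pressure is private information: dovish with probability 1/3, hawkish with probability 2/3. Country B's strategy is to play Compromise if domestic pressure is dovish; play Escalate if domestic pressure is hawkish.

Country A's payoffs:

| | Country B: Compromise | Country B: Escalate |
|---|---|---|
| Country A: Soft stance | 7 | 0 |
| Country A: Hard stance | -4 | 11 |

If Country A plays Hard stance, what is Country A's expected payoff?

Take the expectation over Country B's domestic pressure, weighting each type's action by its prior probability.
E[Hard stance] = 1/3·(-4) + 2/3·11 = (-4/3) + 22/3 = 6

6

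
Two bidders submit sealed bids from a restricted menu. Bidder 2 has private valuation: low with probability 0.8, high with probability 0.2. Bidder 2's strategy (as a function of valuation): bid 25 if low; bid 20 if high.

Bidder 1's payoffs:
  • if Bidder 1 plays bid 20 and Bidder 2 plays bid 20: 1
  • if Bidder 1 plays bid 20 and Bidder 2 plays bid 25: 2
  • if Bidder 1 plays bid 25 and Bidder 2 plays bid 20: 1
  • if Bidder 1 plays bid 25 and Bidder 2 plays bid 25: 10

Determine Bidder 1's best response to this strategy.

Compute Bidder 1's expected payoff for each action, taking the expectation over Bidder 2's type.
E[bid 20] = 0.8·(2) + 0.2·(1) = 1.8
E[bid 25] = 0.8·(10) + 0.2·(1) = 8.2
Best response: bid 25 (8.2 is the largest).

bid 25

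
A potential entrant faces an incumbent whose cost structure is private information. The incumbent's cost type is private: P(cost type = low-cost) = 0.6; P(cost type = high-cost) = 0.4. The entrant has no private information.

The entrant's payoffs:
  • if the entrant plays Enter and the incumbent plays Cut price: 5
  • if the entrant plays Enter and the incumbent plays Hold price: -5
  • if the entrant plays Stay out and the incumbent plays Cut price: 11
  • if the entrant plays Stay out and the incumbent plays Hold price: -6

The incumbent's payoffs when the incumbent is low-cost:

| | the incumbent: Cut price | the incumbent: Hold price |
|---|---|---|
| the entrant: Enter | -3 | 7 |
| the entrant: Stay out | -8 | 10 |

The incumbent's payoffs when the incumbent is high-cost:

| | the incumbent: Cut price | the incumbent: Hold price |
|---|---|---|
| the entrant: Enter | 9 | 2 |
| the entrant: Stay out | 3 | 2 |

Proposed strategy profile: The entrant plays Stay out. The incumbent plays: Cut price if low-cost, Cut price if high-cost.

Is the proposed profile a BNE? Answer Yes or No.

The entrant plays Stay out: E[Stay out] = 0.6·(11) + 0.4·(11) = 11; E[Enter] = 5. Best-responding. ✓
The incumbent (cost type low-cost), facing Stay out: Cut price gives -8, Hold price gives 10. Proposed Cut price is not best — profitable deviation exists. ✗
The incumbent (cost type high-cost), facing Stay out: Cut price gives 3, Hold price gives 2. Proposed Cut price is best. ✓

No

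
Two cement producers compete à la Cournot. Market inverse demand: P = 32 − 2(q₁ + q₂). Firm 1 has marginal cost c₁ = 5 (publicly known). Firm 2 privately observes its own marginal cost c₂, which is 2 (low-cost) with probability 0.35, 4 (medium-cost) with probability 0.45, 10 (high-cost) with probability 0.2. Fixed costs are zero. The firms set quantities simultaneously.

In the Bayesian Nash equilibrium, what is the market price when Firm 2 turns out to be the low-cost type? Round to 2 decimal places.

12.58

Type-c best response for Firm 2: q₂(c) = (32 − c)/4 − q₁/2.
Firm 1 maximizes expected profit; its first-order condition is 32 − 4q₁ − 2E[q₂] − 5 = 0.
Substituting E[q₂] and solving: E[c₂] = 4.5, so q₁ = (32 − 2·5 + 4.5)/6 = 4.41667.
q₂(low-cost) = 5.29167, so P = 32 − 2·(4.41667 + 5.29167) = 12.5833.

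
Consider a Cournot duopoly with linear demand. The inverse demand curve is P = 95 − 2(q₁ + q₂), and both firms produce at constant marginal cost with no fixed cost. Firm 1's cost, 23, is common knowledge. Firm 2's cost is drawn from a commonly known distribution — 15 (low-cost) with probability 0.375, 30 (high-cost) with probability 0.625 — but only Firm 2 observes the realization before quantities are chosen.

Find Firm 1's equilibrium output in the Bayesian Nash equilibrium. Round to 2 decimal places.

12.23

Firm 2 with cost c maximizes (95 − 2(q₁+q₂) − c)·q₂, giving q₂(c) = (95 − c − 2q₁)/4.
E[c₂] = 0.375·15 + 0.625·30 = 24.375
Firm 1's FOC against E[q₂] yields q₁ = (95 − 2·23 + E[c₂])/6 = (95 − 46 + 24.375)/6 = 12.2292.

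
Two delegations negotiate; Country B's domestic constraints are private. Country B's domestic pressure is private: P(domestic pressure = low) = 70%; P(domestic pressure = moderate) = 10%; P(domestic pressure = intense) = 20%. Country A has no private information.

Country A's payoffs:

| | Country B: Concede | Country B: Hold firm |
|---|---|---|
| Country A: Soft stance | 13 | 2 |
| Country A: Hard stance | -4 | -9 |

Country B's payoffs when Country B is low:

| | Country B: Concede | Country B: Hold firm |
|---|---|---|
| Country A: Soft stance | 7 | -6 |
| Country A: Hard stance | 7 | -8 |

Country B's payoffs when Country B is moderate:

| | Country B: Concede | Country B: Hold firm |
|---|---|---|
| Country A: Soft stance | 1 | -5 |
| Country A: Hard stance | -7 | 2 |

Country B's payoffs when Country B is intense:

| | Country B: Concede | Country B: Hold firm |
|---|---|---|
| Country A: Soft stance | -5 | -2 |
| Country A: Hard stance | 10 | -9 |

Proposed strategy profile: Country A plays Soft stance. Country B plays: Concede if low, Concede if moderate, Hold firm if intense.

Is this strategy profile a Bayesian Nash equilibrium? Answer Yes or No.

Yes

Country A plays Soft stance: E[Soft stance] = 0.7·(13) + 0.1·(13) + 0.2·(2) = 10.8; E[Hard stance] = -5. Best-responding. ✓
Country B (domestic pressure low), facing Soft stance: Concede gives 7, Hold firm gives -6. Proposed Concede is best. ✓
Country B (domestic pressure moderate), facing Soft stance: Concede gives 1, Hold firm gives -5. Proposed Concede is best. ✓
Country B (domestic pressure intense), facing Soft stance: Concede gives -5, Hold firm gives -2. Proposed Hold firm is best. ✓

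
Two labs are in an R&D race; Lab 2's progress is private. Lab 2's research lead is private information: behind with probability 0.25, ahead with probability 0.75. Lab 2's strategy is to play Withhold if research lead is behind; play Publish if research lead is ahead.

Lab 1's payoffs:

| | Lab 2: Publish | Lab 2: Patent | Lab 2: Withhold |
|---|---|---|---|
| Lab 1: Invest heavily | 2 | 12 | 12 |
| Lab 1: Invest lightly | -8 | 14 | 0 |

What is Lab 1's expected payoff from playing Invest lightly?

-6

E[Invest lightly] = 0.25·0 + 0.75·(-8) = 0 + (-6) = -6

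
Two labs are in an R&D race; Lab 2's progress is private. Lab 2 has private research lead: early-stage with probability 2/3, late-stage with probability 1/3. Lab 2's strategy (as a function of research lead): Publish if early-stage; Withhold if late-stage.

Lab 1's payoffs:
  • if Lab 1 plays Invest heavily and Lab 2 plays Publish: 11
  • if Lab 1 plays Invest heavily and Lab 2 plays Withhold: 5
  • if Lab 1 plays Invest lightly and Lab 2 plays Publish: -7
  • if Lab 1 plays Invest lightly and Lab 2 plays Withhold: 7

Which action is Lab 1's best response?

E[Invest heavily] = 2/3·(11) + 1/3·(5) = 9
E[Invest lightly] = 2/3·(-7) + 1/3·(7) = -7/3
Best response: Invest heavily (9 is the largest).

Invest heavily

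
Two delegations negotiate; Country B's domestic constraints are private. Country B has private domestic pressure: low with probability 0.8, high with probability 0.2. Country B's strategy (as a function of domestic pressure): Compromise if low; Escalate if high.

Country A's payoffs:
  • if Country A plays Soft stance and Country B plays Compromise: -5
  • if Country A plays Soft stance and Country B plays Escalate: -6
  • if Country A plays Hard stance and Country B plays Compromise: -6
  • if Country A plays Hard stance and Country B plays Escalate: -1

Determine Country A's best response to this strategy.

Hard stance

E[Soft stance] = 0.8·(-5) + 0.2·(-6) = -5.2
E[Hard stance] = 0.8·(-6) + 0.2·(-1) = -5
Best response: Hard stance (-5 is the largest).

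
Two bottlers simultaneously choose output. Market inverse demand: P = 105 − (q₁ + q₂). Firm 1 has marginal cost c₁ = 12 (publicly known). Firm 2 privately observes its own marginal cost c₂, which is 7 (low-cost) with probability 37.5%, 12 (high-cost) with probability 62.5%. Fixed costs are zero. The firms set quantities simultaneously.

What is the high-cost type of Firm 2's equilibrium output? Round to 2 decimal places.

31.31

Type-c best response for Firm 2: q₂(c) = (105 − c)/2 − q₁/2.
Firm 1 maximizes expected profit; its first-order condition is 105 − 2q₁ − E[q₂] − 12 = 0.
Substituting E[q₂] and solving: E[c₂] = 10.125, so q₁ = (105 − 2·12 + 10.125)/3 = 30.375.
q₂(high-cost) = (105 − 12 − 30.375)/2 = 31.3125.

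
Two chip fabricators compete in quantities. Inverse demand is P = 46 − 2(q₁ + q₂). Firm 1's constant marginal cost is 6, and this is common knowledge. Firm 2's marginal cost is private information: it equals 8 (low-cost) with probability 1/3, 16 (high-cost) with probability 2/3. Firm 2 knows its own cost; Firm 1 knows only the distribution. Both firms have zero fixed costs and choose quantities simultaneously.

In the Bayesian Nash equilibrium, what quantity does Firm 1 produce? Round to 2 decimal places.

7.89

Type-c best response for Firm 2: q₂(c) = (46 − c)/4 − q₁/2.
Firm 1 maximizes expected profit; its first-order condition is 46 − 4q₁ − 2E[q₂] − 6 = 0.
Substituting E[q₂] and solving: E[c₂] = 13.3333, so q₁ = (46 − 2·6 + 13.3333)/6 = 7.88889.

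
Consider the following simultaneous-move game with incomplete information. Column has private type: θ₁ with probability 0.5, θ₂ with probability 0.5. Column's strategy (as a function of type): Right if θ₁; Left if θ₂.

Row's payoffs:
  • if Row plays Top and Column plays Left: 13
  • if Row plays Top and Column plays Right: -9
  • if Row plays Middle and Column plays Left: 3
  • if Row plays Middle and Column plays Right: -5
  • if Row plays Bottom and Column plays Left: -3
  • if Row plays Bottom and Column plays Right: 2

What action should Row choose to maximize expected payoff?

Top

E[Top] = 0.5·(-9) + 0.5·(13) = 2
E[Middle] = 0.5·(-5) + 0.5·(3) = -1
E[Bottom] = 0.5·(2) + 0.5·(-3) = -0.5
Best response: Top (2 is the largest).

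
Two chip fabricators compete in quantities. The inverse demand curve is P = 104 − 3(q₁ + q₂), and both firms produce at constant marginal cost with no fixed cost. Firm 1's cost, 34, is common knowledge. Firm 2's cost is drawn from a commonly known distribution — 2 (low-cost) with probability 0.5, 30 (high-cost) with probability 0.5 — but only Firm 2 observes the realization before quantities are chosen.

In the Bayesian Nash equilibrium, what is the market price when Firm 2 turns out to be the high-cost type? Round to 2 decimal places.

Type-c best response for Firm 2: q₂(c) = (104 − c)/6 − q₁/2.
Firm 1 maximizes expected profit; its first-order condition is 104 − 6q₁ − 3E[q₂] − 34 = 0.
Substituting E[q₂] and solving: E[c₂] = 16, so q₁ = (104 − 2·34 + 16)/9 = 5.77778.
q₂(high-cost) = 9.44444, so P = 104 − 3·(5.77778 + 9.44444) = 58.3333.

58.33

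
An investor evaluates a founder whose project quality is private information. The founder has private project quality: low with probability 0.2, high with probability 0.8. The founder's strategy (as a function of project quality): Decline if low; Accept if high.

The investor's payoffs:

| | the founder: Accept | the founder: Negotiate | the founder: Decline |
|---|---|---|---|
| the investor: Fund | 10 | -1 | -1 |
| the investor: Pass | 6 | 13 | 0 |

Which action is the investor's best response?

Fund

E[Fund] = 0.2·(-1) + 0.8·(10) = 7.8
E[Pass] = 0.2·(0) + 0.8·(6) = 4.8
Best response: Fund (7.8 is the largest).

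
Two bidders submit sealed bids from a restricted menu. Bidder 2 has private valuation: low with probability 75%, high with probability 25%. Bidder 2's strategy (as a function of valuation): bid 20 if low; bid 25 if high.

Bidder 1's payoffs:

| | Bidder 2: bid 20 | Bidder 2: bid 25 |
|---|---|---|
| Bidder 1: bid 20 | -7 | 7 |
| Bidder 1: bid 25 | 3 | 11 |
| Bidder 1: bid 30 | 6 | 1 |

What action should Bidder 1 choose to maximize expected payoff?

Compute Bidder 1's expected payoff for each action, taking the expectation over Bidder 2's type.
E[bid 20] = 0.75·(-7) + 0.25·(7) = -3.5
E[bid 25] = 0.75·(3) + 0.25·(11) = 5
E[bid 30] = 0.75·(6) + 0.25·(1) = 4.75
Best response: bid 25 (5 is the largest).

bid 25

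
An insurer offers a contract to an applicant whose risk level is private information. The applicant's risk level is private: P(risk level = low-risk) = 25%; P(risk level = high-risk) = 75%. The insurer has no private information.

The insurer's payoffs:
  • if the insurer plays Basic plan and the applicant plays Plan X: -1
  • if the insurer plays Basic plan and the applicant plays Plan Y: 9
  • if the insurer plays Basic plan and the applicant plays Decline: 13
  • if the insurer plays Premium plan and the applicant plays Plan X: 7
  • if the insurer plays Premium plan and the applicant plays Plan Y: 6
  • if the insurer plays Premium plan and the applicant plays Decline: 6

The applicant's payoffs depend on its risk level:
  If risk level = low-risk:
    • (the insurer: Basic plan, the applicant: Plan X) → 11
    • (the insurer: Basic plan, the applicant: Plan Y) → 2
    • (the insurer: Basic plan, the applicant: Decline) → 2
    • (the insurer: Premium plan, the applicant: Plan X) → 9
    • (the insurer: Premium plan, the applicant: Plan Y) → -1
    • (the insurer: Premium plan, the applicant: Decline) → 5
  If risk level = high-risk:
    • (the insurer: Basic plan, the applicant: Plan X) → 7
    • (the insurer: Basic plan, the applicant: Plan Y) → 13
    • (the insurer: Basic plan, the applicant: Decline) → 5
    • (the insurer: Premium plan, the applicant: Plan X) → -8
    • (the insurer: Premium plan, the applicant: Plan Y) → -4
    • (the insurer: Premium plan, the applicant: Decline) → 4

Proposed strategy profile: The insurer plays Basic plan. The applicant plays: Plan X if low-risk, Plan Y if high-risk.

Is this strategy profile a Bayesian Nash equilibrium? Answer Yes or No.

The insurer plays Basic plan: E[Basic plan] = 0.25·(-1) + 0.75·(9) = 6.5; E[Premium plan] = 6.25. Best-responding. ✓
The applicant (risk level low-risk), facing Basic plan: Plan X gives 11, Plan Y gives 2, Decline gives 2. Proposed Plan X is best. ✓
The applicant (risk level high-risk), facing Basic plan: Plan X gives 7, Plan Y gives 13, Decline gives 5. Proposed Plan Y is best. ✓

Yes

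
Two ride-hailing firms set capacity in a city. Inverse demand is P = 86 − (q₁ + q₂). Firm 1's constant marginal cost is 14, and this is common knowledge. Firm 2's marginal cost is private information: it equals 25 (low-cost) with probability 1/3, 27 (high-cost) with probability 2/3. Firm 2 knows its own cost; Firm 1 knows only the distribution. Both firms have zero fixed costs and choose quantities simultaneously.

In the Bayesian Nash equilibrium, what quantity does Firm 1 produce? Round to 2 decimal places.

Firm 2 with cost c maximizes (86 − (q₁+q₂) − c)·q₂, giving q₂(c) = (86 − c − q₁)/2.
E[c₂] = 1/3·25 + 2/3·27 = 26.3333
Firm 1's FOC against E[q₂] yields q₁ = (86 − 2·14 + E[c₂])/3 = (86 − 28 + 26.3333)/3 = 28.1111.

28.11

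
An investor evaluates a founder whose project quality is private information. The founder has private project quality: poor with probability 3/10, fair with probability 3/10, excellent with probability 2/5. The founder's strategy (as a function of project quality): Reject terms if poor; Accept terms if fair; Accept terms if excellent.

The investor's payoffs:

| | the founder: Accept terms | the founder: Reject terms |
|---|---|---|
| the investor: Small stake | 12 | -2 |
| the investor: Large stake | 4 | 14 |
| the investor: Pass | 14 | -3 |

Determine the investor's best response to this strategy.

E[Small stake] = 3/10·(-2) + 3/10·(12) + 2/5·(12) = 39/5
E[Large stake] = 3/10·(14) + 3/10·(4) + 2/5·(4) = 7
E[Pass] = 3/10·(-3) + 3/10·(14) + 2/5·(14) = 89/10
Best response: Pass (89/10 is the largest).

Pass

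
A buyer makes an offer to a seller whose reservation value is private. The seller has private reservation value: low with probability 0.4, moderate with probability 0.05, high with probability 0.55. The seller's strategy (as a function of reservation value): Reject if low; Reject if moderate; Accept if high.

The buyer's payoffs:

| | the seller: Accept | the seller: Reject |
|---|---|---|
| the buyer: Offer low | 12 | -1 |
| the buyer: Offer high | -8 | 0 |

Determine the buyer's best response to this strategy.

Offer low

E[Offer low] = 0.4·(-1) + 0.05·(-1) + 0.55·(12) = 6.15
E[Offer high] = 0.4·(0) + 0.05·(0) + 0.55·(-8) = -4.4
Best response: Offer low (6.15 is the largest).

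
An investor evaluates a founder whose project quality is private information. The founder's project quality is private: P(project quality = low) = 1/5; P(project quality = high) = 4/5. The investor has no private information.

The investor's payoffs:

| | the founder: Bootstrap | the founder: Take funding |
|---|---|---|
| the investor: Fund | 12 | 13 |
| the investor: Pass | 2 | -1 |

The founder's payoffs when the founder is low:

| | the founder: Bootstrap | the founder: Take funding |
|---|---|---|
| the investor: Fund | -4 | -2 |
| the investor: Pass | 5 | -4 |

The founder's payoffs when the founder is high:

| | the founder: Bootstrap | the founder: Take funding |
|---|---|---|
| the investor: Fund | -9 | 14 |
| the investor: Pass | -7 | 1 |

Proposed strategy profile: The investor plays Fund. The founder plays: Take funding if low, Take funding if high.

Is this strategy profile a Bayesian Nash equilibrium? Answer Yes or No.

Yes

The investor plays Fund: E[Fund] = 1/5·(13) + 4/5·(13) = 13; E[Pass] = -1. Best-responding. ✓
The founder (project quality low), facing Fund: Bootstrap gives -4, Take funding gives -2. Proposed Take funding is best. ✓
The founder (project quality high), facing Fund: Bootstrap gives -9, Take funding gives 14. Proposed Take funding is best. ✓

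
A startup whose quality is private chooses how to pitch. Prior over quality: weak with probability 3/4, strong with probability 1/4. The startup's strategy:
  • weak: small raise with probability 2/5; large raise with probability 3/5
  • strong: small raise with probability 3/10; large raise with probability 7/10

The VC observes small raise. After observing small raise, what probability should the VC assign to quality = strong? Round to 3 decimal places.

0.200

Apply Bayes' rule using the sender's strategy as the likelihood.
P(small raise) = (3/4)·(2/5) + (1/4)·(3/10) = 3/8
P(strong | small raise) = ((1/4)·(3/10)) / (3/8) = (3/40) / (3/8) = 1/5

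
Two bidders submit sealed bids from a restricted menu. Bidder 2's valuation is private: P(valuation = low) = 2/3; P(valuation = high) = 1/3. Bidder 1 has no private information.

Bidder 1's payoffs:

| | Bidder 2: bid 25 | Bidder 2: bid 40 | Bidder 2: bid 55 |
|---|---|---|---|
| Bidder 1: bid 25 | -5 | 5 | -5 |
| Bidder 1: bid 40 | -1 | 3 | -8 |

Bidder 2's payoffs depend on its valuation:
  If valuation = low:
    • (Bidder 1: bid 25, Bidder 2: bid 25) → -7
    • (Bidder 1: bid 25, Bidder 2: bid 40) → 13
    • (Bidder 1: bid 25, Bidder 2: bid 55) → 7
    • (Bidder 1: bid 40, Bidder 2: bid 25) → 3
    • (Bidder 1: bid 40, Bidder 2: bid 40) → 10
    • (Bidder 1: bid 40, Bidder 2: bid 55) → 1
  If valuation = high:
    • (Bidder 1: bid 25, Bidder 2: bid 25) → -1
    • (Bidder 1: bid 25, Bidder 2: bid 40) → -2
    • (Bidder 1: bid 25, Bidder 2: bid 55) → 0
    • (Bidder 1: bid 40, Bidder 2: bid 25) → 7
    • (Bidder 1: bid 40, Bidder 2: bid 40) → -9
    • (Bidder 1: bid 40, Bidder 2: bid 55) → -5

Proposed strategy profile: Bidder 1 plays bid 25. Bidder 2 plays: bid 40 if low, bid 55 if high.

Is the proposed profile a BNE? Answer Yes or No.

A profile is a BNE iff every type of every player is best-responding given beliefs about the other side.
Bidder 1 plays bid 25: E[bid 25] = 2/3·(5) + 1/3·(-5) = 5/3; E[bid 40] = -2/3. Best-responding. ✓
Bidder 2 (valuation low), facing bid 25: bid 25 gives -7, bid 40 gives 13, bid 55 gives 7. Proposed bid 40 is best. ✓
Bidder 2 (valuation high), facing bid 25: bid 25 gives -1, bid 40 gives -2, bid 55 gives 0. Proposed bid 55 is best. ✓

Yes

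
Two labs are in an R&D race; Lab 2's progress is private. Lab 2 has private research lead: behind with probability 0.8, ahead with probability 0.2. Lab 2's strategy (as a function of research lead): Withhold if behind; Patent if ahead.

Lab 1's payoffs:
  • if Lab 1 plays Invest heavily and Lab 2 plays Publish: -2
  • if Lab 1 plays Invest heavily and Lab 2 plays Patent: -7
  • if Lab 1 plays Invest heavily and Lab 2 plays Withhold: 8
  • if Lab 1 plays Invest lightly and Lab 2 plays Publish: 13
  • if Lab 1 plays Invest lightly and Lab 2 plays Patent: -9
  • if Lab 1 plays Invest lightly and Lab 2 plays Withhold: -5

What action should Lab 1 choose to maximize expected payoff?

Invest heavily

E[Invest heavily] = 0.8·(8) + 0.2·(-7) = 5
E[Invest lightly] = 0.8·(-5) + 0.2·(-9) = -5.8
Best response: Invest heavily (5 is the largest).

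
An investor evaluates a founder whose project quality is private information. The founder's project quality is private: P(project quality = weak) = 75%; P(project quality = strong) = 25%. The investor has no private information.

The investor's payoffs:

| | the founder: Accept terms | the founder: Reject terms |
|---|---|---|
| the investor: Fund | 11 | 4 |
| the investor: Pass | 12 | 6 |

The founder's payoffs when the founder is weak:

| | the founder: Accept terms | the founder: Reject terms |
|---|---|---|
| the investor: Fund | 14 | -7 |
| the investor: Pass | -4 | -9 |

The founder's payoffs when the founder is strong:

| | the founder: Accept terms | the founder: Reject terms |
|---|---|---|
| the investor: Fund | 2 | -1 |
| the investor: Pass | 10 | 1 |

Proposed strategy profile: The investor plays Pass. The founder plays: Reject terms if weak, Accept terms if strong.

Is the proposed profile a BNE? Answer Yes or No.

The investor plays Pass: E[Pass] = 0.75·(6) + 0.25·(12) = 7.5; E[Fund] = 5.75. Best-responding. ✓
The founder (project quality weak), facing Pass: Accept terms gives -4, Reject terms gives -9. Proposed Reject terms is not best — profitable deviation exists. ✗
The founder (project quality strong), facing Pass: Accept terms gives 10, Reject terms gives 1. Proposed Accept terms is best. ✓

No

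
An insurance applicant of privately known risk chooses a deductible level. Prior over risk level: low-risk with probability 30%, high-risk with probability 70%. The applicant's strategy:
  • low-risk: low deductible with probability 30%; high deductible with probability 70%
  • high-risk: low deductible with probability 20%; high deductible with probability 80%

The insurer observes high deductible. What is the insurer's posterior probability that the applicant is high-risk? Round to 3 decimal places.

P(high deductible) = 0.3·0.7 + 0.7·0.8 = 0.77
P(high-risk | high deductible) = (0.7·0.8) / 0.77 = 0.56 / 0.77 = 0.727273

0.727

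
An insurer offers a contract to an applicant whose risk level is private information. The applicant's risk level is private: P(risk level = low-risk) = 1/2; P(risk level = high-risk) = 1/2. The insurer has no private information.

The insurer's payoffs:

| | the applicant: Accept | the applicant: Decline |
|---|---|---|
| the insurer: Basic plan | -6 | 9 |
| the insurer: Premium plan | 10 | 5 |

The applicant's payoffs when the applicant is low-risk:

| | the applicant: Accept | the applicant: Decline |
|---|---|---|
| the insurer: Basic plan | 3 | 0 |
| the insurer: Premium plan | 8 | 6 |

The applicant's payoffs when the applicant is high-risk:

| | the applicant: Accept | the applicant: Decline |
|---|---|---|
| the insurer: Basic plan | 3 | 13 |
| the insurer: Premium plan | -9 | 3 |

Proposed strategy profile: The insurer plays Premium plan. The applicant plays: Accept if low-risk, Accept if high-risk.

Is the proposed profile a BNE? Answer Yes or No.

The insurer plays Premium plan: E[Premium plan] = 1/2·(10) + 1/2·(10) = 10; E[Basic plan] = -6. Best-responding. ✓
The applicant (risk level low-risk), facing Premium plan: Accept gives 8, Decline gives 6. Proposed Accept is best. ✓
The applicant (risk level high-risk), facing Premium plan: Accept gives -9, Decline gives 3. Proposed Accept is not best — profitable deviation exists. ✗

No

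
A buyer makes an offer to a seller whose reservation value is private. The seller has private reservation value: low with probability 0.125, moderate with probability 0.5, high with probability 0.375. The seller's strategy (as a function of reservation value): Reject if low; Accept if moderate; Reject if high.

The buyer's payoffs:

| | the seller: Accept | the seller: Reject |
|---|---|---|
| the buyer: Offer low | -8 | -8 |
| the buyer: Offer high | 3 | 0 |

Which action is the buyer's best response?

Offer high

E[Offer low] = 0.125·(-8) + 0.5·(-8) + 0.375·(-8) = -8
E[Offer high] = 0.125·(0) + 0.5·(3) + 0.375·(0) = 1.5
Best response: Offer high (1.5 is the largest).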